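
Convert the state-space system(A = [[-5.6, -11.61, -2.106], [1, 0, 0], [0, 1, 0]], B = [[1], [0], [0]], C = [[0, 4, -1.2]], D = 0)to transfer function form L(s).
L(s) = C(sI - A)⁻¹B + D.
Characteristic polynomial det(sI - A) = s^3 + 5.6*s^2 + 11.61*s + 2.106.
Numerator from C·adj(sI-A)·B + D·det(sI-A) = 4*s - 1.2.
L(s) = (4*s - 1.2)/(s^3 + 5.6*s^2 + 11.61*s + 2.106)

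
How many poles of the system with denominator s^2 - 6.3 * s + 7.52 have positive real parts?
s^2 - 6.3*s + 7.52 = (s - 1.6)(s - 4.7). Poles: 1.6, 4.7. RHP poles (Re>0): 2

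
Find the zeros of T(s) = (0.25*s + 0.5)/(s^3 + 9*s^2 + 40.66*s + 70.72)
Set numerator = 0: 0.25*s + 0.5 = 0 → Zeros: -2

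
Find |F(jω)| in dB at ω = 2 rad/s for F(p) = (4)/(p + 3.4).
Substitute p = j*2: F(j2) = 0.874036 - 0.514139j.
|F(j2)| = sqrt(Re² + Im²) = 1.014.
20*log₁₀(1.014) = 0.12 dB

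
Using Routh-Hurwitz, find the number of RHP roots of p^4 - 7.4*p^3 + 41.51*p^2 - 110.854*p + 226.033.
Routh array:
p^4: [1, 41.51, 226.033]; p^3: [-7.4, -110.854]; p^2: [26.5297, 226.033]; p^1: [-47.8061]; p^0: [226.033]
First column: [1, -7.4, 26.5297, -47.8061, 226.033]. Sign changes = RHP roots = 4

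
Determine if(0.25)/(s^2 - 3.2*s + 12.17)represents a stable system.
Denominator: s^2 - 3.2*s + 12.17. Poles: 1.6 + 3.1j, 1.6 - 3.1j. All Re(p)<0: No (unstable)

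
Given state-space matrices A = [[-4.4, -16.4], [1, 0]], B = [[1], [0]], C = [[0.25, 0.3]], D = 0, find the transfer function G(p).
G(p) = C(pI - A)⁻¹B + D.
Characteristic polynomial det(pI - A) = p^2 + 4.4*p + 16.4.
Numerator from C·adj(pI-A)·B + D·det(pI-A) = 0.25*p + 0.3.
G(p) = (0.25*p + 0.3)/(p^2 + 4.4*p + 16.4)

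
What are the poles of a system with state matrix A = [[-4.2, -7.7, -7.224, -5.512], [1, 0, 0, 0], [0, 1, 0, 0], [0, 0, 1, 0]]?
Eigenvalues solve det(λI - A) = 0.
Characteristic polynomial: λ^4 + 4.2*λ^3 + 7.7*λ^2 + 7.224*λ + 5.512 = 0.
Factor: (λ^2 + 0.6*λ + 1.3)(λ^2 + 3.6*λ + 4.24) = 0.
Roots: -0.3 + 1.1j, -0.3 - 1.1j, -1.8 + 1j, -1.8 - 1j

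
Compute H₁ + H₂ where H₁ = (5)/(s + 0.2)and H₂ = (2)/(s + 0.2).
Parallel: H = H₁ + H₂ = (n₁·d₂ + n₂·d₁)/(d₁·d₂).
n₁·d₂ = 5*s + 1. n₂·d₁ = 2*s + 0.4. Sum = 7*s + 1.4. d₁·d₂ = s^2 + 0.4*s + 0.04.
H(s) = (7*s + 1.4)/(s^2 + 0.4*s + 0.04)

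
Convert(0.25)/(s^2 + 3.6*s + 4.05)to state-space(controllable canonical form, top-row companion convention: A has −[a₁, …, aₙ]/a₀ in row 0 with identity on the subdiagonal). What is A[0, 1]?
Reachable canonical form for den = s^2 + 3.6*s + 4.05: top row of A = -[a₁,a₂,...,aₙ]/a₀, ones on the subdiagonal, zeros elsewhere.
A = [[-3.6, -4.05], [1, 0]].
A[0,1] = -4.05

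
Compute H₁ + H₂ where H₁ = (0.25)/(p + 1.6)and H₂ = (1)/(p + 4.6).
Parallel: H = H₁ + H₂ = (n₁·d₂ + n₂·d₁)/(d₁·d₂).
n₁·d₂ = 0.25*p + 1.15. n₂·d₁ = p + 1.6. Sum = 1.25*p + 2.75. d₁·d₂ = p^2 + 6.2*p + 7.36.
H(p) = (1.25*p + 2.75)/(p^2 + 6.2*p + 7.36)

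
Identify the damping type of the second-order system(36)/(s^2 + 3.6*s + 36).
Standard form: ωn²/(s²+2ζωn·s+ωn²) gives ωn=6, ζ=0.3.
Underdamped (ζ = 0.3 < 1)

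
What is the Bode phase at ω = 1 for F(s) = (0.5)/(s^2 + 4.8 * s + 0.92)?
Substitute s = j*1: F(j1) = -0.00173563 - 0.104138j.
∠F(j1) = atan2(Im, Re) = atan2(-0.104138, -0.00173563) = -90.95°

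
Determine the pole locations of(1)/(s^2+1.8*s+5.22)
Set denominator = 0: s^2 + 1.8*s + 5.22 = 0 → Poles: -0.9 + 2.1j, -0.9 - 2.1j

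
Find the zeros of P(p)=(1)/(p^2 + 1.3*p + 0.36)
Numerator is a nonzero constant (1) → Zeros: none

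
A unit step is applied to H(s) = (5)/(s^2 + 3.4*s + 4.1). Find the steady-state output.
FVT: lim_{t→∞} y(t) = lim_{s→0} s*Y(s) where Y(s) = H(s)/s.
= lim_{s→0} H(s) = H(0) = num(0)/den(0) = 5/4.1 = 1.22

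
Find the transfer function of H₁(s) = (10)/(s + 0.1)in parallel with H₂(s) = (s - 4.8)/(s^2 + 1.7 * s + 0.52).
Parallel: H = H₁ + H₂ = (n₁·d₂ + n₂·d₁)/(d₁·d₂).
n₁·d₂ = 10*s^2 + 17*s + 5.2. n₂·d₁ = s^2 - 4.7*s - 0.48. Sum = 11*s^2 + 12.3*s + 4.72. d₁·d₂ = s^3 + 1.8*s^2 + 0.69*s + 0.052.
H(s) = (11*s^2 + 12.3*s + 4.72)/(s^3 + 1.8*s^2 + 0.69*s + 0.052)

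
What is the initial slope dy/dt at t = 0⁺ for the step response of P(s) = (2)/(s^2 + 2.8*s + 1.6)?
IVT: y'(0⁺) = lim_{s→∞} s²·Y(s) = lim_{s→∞} s·P(s).
deg(num) = 0, deg(den) = 2, relative degree = 2 ≥ 2, so s·P(s) → 0. Initial slope = 0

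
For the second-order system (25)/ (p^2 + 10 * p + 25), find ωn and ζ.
Standard form: ωn²/(p²+2ζωn·p+ωn²).
const=25=ωn² → ωn=5, p coeff=10=2ζωn → ζ=1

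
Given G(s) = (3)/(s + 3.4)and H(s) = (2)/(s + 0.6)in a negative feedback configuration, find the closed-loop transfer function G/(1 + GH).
Closed-loop T = G/(1+GH).
Numerator: G_num * H_den = 3*s + 1.8.
Denominator: G_den * H_den + G_num * H_num = (s^2 + 4*s + 2.04) + (6) = s^2 + 4*s + 8.04.
T(s) = (3*s + 1.8)/(s^2 + 4*s + 8.04)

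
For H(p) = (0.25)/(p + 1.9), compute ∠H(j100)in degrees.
Substitute p = j*100: H(j100) = 4.74829e-05 - 0.0024991j.
∠H(j100) = atan2(Im, Re) = atan2(-0.0024991, 4.74829e-05) = -88.91°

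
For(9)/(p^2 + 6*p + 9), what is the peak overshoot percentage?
Standard form: ωn²/(p²+2ζωn·p+ωn²) → ωn = 3, ζ = 1.
ζ ≥ 1, so the response is non-oscillatory: peak overshoot = 0%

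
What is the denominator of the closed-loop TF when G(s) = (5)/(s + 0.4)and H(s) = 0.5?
Characteristic poly = G_den * H_den + G_num * H_num = (s + 0.4) + (2.5) = s + 2.9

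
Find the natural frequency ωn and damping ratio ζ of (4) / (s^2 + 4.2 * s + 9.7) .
Underdamped: complex pole -2.1 + 2.3j. ωn = |pole| = 3.114, ζ = -Re(pole)/ωn = 0.6743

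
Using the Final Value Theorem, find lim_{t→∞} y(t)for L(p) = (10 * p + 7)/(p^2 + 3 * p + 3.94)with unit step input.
FVT: lim_{t→∞} y(t) = lim_{p→0} p*Y(p) where Y(p) = L(p)/p.
= lim_{p→0} L(p) = L(0) = num(0)/den(0) = 7/3.94 = 1.777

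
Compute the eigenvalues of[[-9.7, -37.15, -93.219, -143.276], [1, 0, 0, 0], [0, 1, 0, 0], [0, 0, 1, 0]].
Eigenvalues solve det(λI - A) = 0.
Characteristic polynomial: λ^4 + 9.7*λ^3 + 37.15*λ^2 + 93.219*λ + 143.276 = 0.
Factor: (λ + 4)(λ + 4.3)(λ^2 + 1.4*λ + 8.33) = 0.
Roots: -0.7 + 2.8j, -0.7 - 2.8j, -4, -4.3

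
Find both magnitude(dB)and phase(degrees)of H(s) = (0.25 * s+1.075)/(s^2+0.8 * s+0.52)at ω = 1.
Substitute s = j*1: H(j1) = -0.363051 - 1.12592j.
|H| = 20*log₁₀(sqrt(Re²+Im²)) = 1.46 dB.
∠H = atan2(Im, Re) = -107.87°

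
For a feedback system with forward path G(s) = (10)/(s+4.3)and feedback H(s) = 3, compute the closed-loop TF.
Closed-loop T = G/(1+GH).
Numerator: G_num * H_den = 10.
Denominator: G_den * H_den + G_num * H_num = (s + 4.3) + (30) = s + 34.3.
T(s) = (10)/(s + 34.3)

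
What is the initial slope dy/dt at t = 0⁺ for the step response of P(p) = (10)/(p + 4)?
IVT: y'(0⁺) = lim_{p→∞} p²·Y(p) = lim_{p→∞} p·P(p).
deg(num) = 0, deg(den) = 1, relative degree = 1, so p·P(p) → (leading num)/(leading den) = 10/1 = 10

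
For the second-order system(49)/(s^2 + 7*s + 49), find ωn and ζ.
Standard form: ωn²/(s²+2ζωn·s+ωn²).
const=49=ωn² → ωn=7, s coeff=7=2ζωn → ζ=0.5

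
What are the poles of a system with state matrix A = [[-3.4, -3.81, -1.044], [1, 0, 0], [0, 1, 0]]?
Eigenvalues solve det(λI - A) = 0.
Characteristic polynomial: λ^3 + 3.4*λ^2 + 3.81*λ + 1.044 = 0.
Factor: (λ + 0.4)(λ^2 + 3*λ + 2.61) = 0.
Roots: -0.4, -1.5 + 0.6j, -1.5 - 0.6j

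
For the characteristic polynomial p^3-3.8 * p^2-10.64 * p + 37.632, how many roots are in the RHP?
p^3 - 3.8*p^2 - 10.64*p + 37.632 = (p - 4.2)(p - 2.8)(p + 3.2). Poles: -3.2, 2.8, 4.2. RHP poles (Re>0): 2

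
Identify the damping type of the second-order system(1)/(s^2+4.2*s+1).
Standard form: ωn²/(s²+2ζωn·s+ωn²) gives ωn=1, ζ=2.1.
Overdamped (ζ = 2.1 > 1)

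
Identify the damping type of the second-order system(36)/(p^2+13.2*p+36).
Standard form: ωn²/(p²+2ζωn·p+ωn²) gives ωn=6, ζ=1.1.
Overdamped (ζ = 1.1 > 1)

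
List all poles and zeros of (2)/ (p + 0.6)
Set denominator = 0: p + 0.6 = 0 → Poles: -0.6
Numerator is a nonzero constant (2) → Zeros: none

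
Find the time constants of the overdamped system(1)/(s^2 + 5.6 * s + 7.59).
Overdamped: real poles at -3.3, -2.3. τ = -1/pole → τ₁ = 0.303, τ₂ = 0.4348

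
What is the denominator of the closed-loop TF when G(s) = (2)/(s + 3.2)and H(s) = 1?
Characteristic poly = G_den * H_den + G_num * H_num = (s + 3.2) + (2) = s + 5.2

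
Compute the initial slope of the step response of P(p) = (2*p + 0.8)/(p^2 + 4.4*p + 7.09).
IVT: y'(0⁺) = lim_{p→∞} p²·Y(p) = lim_{p→∞} p·P(p).
deg(num) = 1, deg(den) = 2, relative degree = 1, so p·P(p) → (leading num)/(leading den) = 2/1 = 2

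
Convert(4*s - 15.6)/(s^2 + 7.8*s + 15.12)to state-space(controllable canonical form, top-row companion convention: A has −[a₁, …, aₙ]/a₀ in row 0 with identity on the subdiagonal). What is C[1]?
Reachable canonical form: C = numerator coefficients (right-aligned, zero-padded to length n).
num = 4*s - 15.6, C = [[4, -15.6]].
C[1] = -15.6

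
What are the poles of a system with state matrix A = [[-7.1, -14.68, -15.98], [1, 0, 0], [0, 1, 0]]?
Eigenvalues solve det(λI - A) = 0.
Characteristic polynomial: λ^3 + 7.1*λ^2 + 14.68*λ + 15.98 = 0.
Factor: (λ + 4.7)(λ^2 + 2.4*λ + 3.4) = 0.
Roots: -1.2 + 1.4j, -1.2 - 1.4j, -4.7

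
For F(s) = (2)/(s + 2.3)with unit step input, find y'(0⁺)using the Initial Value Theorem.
IVT: y'(0⁺) = lim_{s→∞} s²·Y(s) = lim_{s→∞} s·F(s).
deg(num) = 0, deg(den) = 1, relative degree = 1, so s·F(s) → (leading num)/(leading den) = 2/1 = 2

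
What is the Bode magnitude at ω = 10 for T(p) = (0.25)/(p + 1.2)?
Substitute p = j*10: T(j10) = 0.00295741 - 0.0246451j.
|T(j10)| = sqrt(Re² + Im²) = 0.02482.
20*log₁₀(0.02482) = -32.10 dB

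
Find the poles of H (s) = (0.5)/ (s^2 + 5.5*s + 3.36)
Set denominator = 0: s^2 + 5.5*s + 3.36 = (s + 0.7)(s + 4.8) = 0 → Poles: -0.7, -4.8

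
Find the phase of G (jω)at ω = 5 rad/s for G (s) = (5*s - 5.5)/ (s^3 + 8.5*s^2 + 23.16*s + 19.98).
Substitute s = j*5: G(j5) = 0.022312 - 0.130923j.
∠G(j5) = atan2(Im, Re) = atan2(-0.130923, 0.022312) = -80.33°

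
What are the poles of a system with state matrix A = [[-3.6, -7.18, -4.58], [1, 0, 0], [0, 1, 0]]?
Eigenvalues solve det(λI - A) = 0.
Characteristic polynomial: λ^3 + 3.6*λ^2 + 7.18*λ + 4.58 = 0.
Factor: (λ + 1)(λ^2 + 2.6*λ + 4.58) = 0.
Roots: -1, -1.3 + 1.7j, -1.3 - 1.7j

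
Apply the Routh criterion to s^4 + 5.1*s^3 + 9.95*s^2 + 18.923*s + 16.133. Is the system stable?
Routh array:
s^4: [1, 9.95, 16.133]; s^3: [5.1, 18.923]; s^2: [6.23961, 16.133]; s^1: [5.73655]; s^0: [16.133]
First column: [1, 5.1, 6.23961, 5.73655, 16.133]. Sign changes = 0.
Yes, stable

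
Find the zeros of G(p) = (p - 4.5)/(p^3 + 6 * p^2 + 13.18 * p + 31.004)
Set numerator = 0: p - 4.5 = 0 → Zeros: 4.5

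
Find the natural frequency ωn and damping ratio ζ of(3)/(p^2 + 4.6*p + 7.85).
Underdamped: complex pole -2.3 + 1.6j. ωn = |pole| = 2.802, ζ = -Re(pole)/ωn = 0.8209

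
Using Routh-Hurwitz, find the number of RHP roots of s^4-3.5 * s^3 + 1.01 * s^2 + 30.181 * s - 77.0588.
Routh array:
s^4: [1, 1.01, -77.0588]; s^3: [-3.5, 30.181]; s^2: [9.63314, -77.0588]; s^1: [2.1833]; s^0: [-77.0588]
First column: [1, -3.5, 9.63314, 2.1833, -77.0588]. Sign changes = RHP roots = 3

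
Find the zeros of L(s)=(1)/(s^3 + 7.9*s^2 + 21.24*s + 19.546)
Numerator is a nonzero constant (1) → Zeros: none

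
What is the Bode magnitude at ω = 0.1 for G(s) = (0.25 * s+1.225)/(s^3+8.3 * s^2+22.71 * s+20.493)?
Substitute s = j*0.1: G(j0.1) = 0.0594208 - 0.00538389j.
|G(j0.1)| = sqrt(Re² + Im²) = 0.05966.
20*log₁₀(0.05966) = -24.49 dB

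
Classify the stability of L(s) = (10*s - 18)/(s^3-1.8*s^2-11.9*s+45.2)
Denominator: s^3 - 1.8*s^2 - 11.9*s + 45.2 = (s + 4)(s^2 - 5.8*s + 11.3). Poles: -4, 2.9 + 1.7j, 2.9 - 1.7j. Unstable (2 pole(s) in RHP)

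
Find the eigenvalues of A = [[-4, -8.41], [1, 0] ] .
Eigenvalues solve det(λI - A) = 0.
Characteristic polynomial: λ^2 + 4*λ + 8.41 = 0.
Roots: -2 + 2.1j, -2 - 2.1j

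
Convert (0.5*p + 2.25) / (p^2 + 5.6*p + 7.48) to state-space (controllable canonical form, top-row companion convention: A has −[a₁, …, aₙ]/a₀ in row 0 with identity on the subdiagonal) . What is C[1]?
Reachable canonical form: C = numerator coefficients (right-aligned, zero-padded to length n).
num = 0.5*p + 2.25, C = [[0.5, 2.25]].
C[1] = 2.25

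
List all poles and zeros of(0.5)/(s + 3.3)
Set denominator = 0: s + 3.3 = 0 → Poles: -3.3
Numerator is a nonzero constant (0.5) → Zeros: none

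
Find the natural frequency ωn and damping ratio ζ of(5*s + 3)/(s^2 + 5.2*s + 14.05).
Underdamped: complex pole -2.6 + 2.7j. ωn = |pole| = 3.748, ζ = -Re(pole)/ωn = 0.6936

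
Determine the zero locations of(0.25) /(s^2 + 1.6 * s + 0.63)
Numerator is a nonzero constant (0.25) → Zeros: none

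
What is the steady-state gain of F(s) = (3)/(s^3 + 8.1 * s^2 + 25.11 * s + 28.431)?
DC gain = F(0) = num(0)/den(0) = 3/28.431 = 0.1055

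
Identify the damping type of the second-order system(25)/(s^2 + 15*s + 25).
Standard form: ωn²/(s²+2ζωn·s+ωn²) gives ωn=5, ζ=1.5.
Overdamped (ζ = 1.5 > 1)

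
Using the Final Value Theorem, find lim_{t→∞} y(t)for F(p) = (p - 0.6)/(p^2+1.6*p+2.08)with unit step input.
FVT: lim_{t→∞} y(t) = lim_{p→0} p*Y(p) where Y(p) = F(p)/p.
= lim_{p→0} F(p) = F(0) = num(0)/den(0) = -0.6/2.08 = -0.2885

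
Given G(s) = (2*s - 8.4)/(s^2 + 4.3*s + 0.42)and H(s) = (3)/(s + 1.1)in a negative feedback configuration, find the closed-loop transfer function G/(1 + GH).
Closed-loop T = G/(1+GH).
Numerator: G_num * H_den = 2*s^2 - 6.2*s - 9.24.
Denominator: G_den * H_den + G_num * H_num = (s^3 + 5.4*s^2 + 5.15*s + 0.462) + (6*s - 25.2) = s^3 + 5.4*s^2 + 11.15*s - 24.738.
T(s) = (2*s^2 - 6.2*s - 9.24)/(s^3 + 5.4*s^2 + 11.15*s - 24.738)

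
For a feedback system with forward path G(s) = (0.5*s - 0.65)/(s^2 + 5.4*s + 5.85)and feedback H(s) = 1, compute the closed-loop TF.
Closed-loop T = G/(1+GH).
Numerator: G_num * H_den = 0.5*s - 0.65.
Denominator: G_den * H_den + G_num * H_num = (s^2 + 5.4*s + 5.85) + (0.5*s - 0.65) = s^2 + 5.9*s + 5.2.
T(s) = (0.5*s - 0.65)/(s^2 + 5.9*s + 5.2)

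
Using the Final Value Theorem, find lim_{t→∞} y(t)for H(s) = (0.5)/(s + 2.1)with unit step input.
FVT: lim_{t→∞} y(t) = lim_{s→0} s*Y(s) where Y(s) = H(s)/s.
= lim_{s→0} H(s) = H(0) = num(0)/den(0) = 0.5/2.1 = 0.2381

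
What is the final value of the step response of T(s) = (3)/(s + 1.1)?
FVT: lim_{t→∞} y(t) = lim_{s→0} s*Y(s) where Y(s) = T(s)/s.
= lim_{s→0} T(s) = T(0) = num(0)/den(0) = 3/1.1 = 2.727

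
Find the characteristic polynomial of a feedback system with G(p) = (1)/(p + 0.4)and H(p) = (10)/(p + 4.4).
Characteristic poly = G_den * H_den + G_num * H_num = (p^2 + 4.8*p + 1.76) + (10) = p^2 + 4.8*p + 11.76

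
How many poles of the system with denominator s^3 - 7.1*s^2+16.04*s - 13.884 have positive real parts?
s^3 - 7.1*s^2 + 16.04*s - 13.884 = (s - 3.9)(s^2 - 3.2*s + 3.56). Poles: 1.6 + 1j, 1.6 - 1j, 3.9. RHP poles (Re>0): 3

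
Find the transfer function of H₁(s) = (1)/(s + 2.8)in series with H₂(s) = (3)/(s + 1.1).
Series: H = H₁ · H₂ = (n₁·n₂)/(d₁·d₂).
Num: n₁·n₂ = 3. Den: d₁·d₂ = s^2 + 3.9*s + 3.08.
H(s) = (3)/(s^2 + 3.9*s + 3.08)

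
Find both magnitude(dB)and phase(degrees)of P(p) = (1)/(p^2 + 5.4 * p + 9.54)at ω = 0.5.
Substitute p = j*0.5: P(j0.5) = 0.0992584 - 0.028848j.
|P| = 20*log₁₀(sqrt(Re²+Im²)) = -19.71 dB.
∠P = atan2(Im, Re) = -16.21°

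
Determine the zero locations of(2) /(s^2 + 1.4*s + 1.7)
Numerator is a nonzero constant (2) → Zeros: none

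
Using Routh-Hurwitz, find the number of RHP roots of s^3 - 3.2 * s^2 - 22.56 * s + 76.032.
Routh array:
s^3: [1, -22.56]; s^2: [-3.2, 76.032]; s^1: [1.2]; s^0: [76.032]
First column: [1, -3.2, 1.2, 76.032]. Sign changes = RHP roots = 2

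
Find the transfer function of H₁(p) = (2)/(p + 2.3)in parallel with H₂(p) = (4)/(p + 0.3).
Parallel: H = H₁ + H₂ = (n₁·d₂ + n₂·d₁)/(d₁·d₂).
n₁·d₂ = 2*p + 0.6. n₂·d₁ = 4*p + 9.2. Sum = 6*p + 9.8. d₁·d₂ = p^2 + 2.6*p + 0.69.
H(p) = (6*p + 9.8)/(p^2 + 2.6*p + 0.69)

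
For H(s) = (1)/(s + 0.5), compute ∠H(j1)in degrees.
Substitute s = j*1: H(j1) = 0.4 - 0.8j.
∠H(j1) = atan2(Im, Re) = atan2(-0.8, 0.4) = -63.43°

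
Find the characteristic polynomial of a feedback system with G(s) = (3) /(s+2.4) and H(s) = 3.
Characteristic poly = G_den * H_den + G_num * H_num = (s + 2.4) + (9) = s + 11.4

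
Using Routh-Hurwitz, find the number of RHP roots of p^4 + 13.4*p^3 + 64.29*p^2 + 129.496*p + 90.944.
Routh array:
p^4: [1, 64.29, 90.944]; p^3: [13.4, 129.496]; p^2: [54.6261, 90.944]; p^1: [107.187]; p^0: [90.944]
First column: [1, 13.4, 54.6261, 107.187, 90.944]. Sign changes = RHP roots = 0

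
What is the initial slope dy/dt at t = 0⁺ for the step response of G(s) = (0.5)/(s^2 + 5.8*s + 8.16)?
IVT: y'(0⁺) = lim_{s→∞} s²·Y(s) = lim_{s→∞} s·G(s).
deg(num) = 0, deg(den) = 2, relative degree = 2 ≥ 2, so s·G(s) → 0. Initial slope = 0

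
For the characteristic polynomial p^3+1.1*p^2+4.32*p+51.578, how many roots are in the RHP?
p^3 + 1.1*p^2 + 4.32*p + 51.578 = (p + 3.7)(p^2 - 2.6*p + 13.94). Poles: -3.7, 1.3 + 3.5j, 1.3 - 3.5j. RHP poles (Re>0): 2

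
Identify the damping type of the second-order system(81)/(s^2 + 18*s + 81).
Standard form: ωn²/(s²+2ζωn·s+ωn²) gives ωn=9, ζ=1.
Critically damped (ζ = 1)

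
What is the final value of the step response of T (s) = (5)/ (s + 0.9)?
FVT: lim_{t→∞} y(t) = lim_{s→0} s*Y(s) where Y(s) = T(s)/s.
= lim_{s→0} T(s) = T(0) = num(0)/den(0) = 5/0.9 = 5.556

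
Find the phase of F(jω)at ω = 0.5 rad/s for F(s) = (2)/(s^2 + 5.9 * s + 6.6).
Substitute s = j*0.5: F(j0.5) = 0.259052 - 0.120347j.
∠F(j0.5) = atan2(Im, Re) = atan2(-0.120347, 0.259052) = -24.92°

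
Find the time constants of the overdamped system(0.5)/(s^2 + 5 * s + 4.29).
Overdamped: real poles at -3.9, -1.1. τ = -1/pole → τ₁ = 0.2564, τ₂ = 0.9091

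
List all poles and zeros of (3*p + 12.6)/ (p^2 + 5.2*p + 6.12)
Set denominator = 0: p^2 + 5.2*p + 6.12 = (p + 1.8)(p + 3.4) = 0 → Poles: -1.8, -3.4
Set numerator = 0: 3*p + 12.6 = 0 → Zeros: -4.2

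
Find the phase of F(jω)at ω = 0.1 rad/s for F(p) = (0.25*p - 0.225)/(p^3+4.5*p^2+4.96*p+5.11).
Substitute p = j*0.1: F(j0.1) = -0.0435244 + 0.00918946j.
∠F(j0.1) = atan2(Im, Re) = atan2(0.00918946, -0.0435244) = 168.08°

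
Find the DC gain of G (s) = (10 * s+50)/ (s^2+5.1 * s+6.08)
DC gain = G(0) = num(0)/den(0) = 50/6.08 = 8.224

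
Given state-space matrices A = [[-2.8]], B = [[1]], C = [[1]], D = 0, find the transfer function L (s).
L(s) = C(sI - A)⁻¹B + D.
Characteristic polynomial det(sI - A) = s + 2.8.
Numerator from C·adj(sI-A)·B + D·det(sI-A) = 1.
L(s) = (1)/(s + 2.8)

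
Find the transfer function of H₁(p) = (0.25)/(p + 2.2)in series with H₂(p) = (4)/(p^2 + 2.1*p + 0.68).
Series: H = H₁ · H₂ = (n₁·n₂)/(d₁·d₂).
Num: n₁·n₂ = 1. Den: d₁·d₂ = p^3 + 4.3*p^2 + 5.3*p + 1.496.
H(p) = (1)/(p^3 + 4.3*p^2 + 5.3*p + 1.496)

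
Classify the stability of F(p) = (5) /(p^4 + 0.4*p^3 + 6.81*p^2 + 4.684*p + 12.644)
Denominator: p^4 + 0.4*p^3 + 6.81*p^2 + 4.684*p + 12.644 = (p^2 - 0.8*p + 5.45)(p^2 + 1.2*p + 2.32). Poles: -0.6 + 1.4j, -0.6 - 1.4j, 0.4 + 2.3j, 0.4 - 2.3j. Unstable (2 pole(s) in RHP)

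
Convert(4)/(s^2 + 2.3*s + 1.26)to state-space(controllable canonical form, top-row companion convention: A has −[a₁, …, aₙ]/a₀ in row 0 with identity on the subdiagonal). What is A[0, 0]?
Reachable canonical form for den = s^2 + 2.3*s + 1.26: top row of A = -[a₁,a₂,...,aₙ]/a₀, ones on the subdiagonal, zeros elsewhere.
A = [[-2.3, -1.26], [1, 0]].
A[0,0] = -2.3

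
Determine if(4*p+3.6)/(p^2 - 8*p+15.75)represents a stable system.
Denominator: p^2 - 8*p + 15.75 = (p - 4.5)(p - 3.5). Poles: 3.5, 4.5. All Re(p)<0: No (unstable)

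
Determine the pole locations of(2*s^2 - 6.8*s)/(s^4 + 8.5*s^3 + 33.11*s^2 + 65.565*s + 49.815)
Set denominator = 0: s^4 + 8.5*s^3 + 33.11*s^2 + 65.565*s + 49.815 = (s + 1.8)(s + 2.7)(s^2 + 4*s + 10.25) = 0 → Poles: -1.8, -2 + 2.5j, -2 - 2.5j, -2.7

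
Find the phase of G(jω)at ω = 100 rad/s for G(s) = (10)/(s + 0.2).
Substitute s = j*100: G(j100) = 0.000199999 - 0.0999996j.
∠G(j100) = atan2(Im, Re) = atan2(-0.0999996, 0.000199999) = -89.89°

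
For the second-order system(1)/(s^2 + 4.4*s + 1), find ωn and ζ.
Standard form: ωn²/(s²+2ζωn·s+ωn²).
const=1=ωn² → ωn=1, s coeff=4.4=2ζωn → ζ=2.2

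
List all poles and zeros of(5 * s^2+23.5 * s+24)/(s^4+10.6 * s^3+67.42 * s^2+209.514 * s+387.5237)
Set denominator = 0: s^4 + 10.6*s^3 + 67.42*s^2 + 209.514*s + 387.5237 = (s^2 + 5.6*s + 18.73)(s^2 + 5*s + 20.69) = 0 → Poles: -2.5 + 3.8j, -2.5 - 3.8j, -2.8 + 3.3j, -2.8 - 3.3j
Set numerator = 0: 5*s^2 + 23.5*s + 24 = 5*(s + 3.2)(s + 1.5) = 0 → Zeros: -1.5, -3.2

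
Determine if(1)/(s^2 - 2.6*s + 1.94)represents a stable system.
Denominator: s^2 - 2.6*s + 1.94. Poles: 1.3 + 0.5j, 1.3 - 0.5j. All Re(p)<0: No (unstable)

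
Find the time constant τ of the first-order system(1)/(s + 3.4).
First-order system: τ = -1/pole. Pole = -3.4. τ = -1/(-3.4) = 0.2941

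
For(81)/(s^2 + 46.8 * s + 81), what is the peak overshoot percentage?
Standard form: ωn²/(s²+2ζωn·s+ωn²) → ωn = 9, ζ = 2.6.
ζ ≥ 1, so the response is non-oscillatory: peak overshoot = 0%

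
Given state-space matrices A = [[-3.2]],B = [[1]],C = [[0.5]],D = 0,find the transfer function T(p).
T(p) = C(pI - A)⁻¹B + D.
Characteristic polynomial det(pI - A) = p + 3.2.
Numerator from C·adj(pI-A)·B + D·det(pI-A) = 0.5.
T(p) = (0.5)/(p + 3.2)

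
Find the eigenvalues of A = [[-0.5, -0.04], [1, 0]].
Eigenvalues solve det(λI - A) = 0.
Characteristic polynomial: λ^2 + 0.5*λ + 0.04 = 0.
Factor: (λ + 0.4)(λ + 0.1) = 0.
Roots: -0.1, -0.4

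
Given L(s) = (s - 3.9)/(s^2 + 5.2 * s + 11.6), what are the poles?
Set denominator = 0: s^2 + 5.2*s + 11.6 = 0 → Poles: -2.6 + 2.2j, -2.6 - 2.2j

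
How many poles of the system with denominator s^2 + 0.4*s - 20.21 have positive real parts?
s^2 + 0.4*s - 20.21 = (s - 4.3)(s + 4.7). Poles: -4.7, 4.3. RHP poles (Re>0): 1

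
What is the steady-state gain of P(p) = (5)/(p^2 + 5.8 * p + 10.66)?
DC gain = P(0) = num(0)/den(0) = 5/10.66 = 0.469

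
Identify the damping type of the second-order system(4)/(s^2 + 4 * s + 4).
Standard form: ωn²/(s²+2ζωn·s+ωn²) gives ωn=2, ζ=1.
Critically damped (ζ = 1)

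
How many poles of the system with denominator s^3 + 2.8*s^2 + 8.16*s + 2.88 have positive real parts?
s^3 + 2.8*s^2 + 8.16*s + 2.88 = (s + 0.4)(s^2 + 2.4*s + 7.2). Poles: -0.4, -1.2 + 2.4j, -1.2 - 2.4j. RHP poles (Re>0): 0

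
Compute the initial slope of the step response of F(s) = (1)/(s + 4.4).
IVT: y'(0⁺) = lim_{s→∞} s²·Y(s) = lim_{s→∞} s·F(s).
deg(num) = 0, deg(den) = 1, relative degree = 1, so s·F(s) → (leading num)/(leading den) = 1/1 = 1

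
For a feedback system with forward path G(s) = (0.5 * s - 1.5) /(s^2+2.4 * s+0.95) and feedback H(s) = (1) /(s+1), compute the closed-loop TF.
Closed-loop T = G/(1+GH).
Numerator: G_num * H_den = 0.5*s^2 - s - 1.5.
Denominator: G_den * H_den + G_num * H_num = (s^3 + 3.4*s^2 + 3.35*s + 0.95) + (0.5*s - 1.5) = s^3 + 3.4*s^2 + 3.85*s - 0.55.
T(s) = (0.5*s^2 - s - 1.5)/(s^3 + 3.4*s^2 + 3.85*s - 0.55)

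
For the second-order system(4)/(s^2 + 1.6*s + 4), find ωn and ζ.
Standard form: ωn²/(s²+2ζωn·s+ωn²).
const=4=ωn² → ωn=2, s coeff=1.6=2ζωn → ζ=0.4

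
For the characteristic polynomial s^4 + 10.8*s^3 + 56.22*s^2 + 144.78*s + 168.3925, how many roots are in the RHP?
s^4 + 10.8*s^3 + 56.22*s^2 + 144.78*s + 168.3925 = (s^2 + 5.2*s + 9.65)(s^2 + 5.6*s + 17.45). Poles: -2.6 + 1.7j, -2.6 - 1.7j, -2.8 + 3.1j, -2.8 - 3.1j. RHP poles (Re>0): 0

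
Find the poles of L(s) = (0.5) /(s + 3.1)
Set denominator = 0: s + 3.1 = 0 → Poles: -3.1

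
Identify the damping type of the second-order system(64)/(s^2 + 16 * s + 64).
Standard form: ωn²/(s²+2ζωn·s+ωn²) gives ωn=8, ζ=1.
Critically damped (ζ = 1)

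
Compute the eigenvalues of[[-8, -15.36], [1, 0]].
Eigenvalues solve det(λI - A) = 0.
Characteristic polynomial: λ^2 + 8*λ + 15.36 = 0.
Factor: (λ + 4.8)(λ + 3.2) = 0.
Roots: -3.2, -4.8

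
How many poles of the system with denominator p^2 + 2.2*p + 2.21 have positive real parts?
Poles: -1.1 + 1j, -1.1 - 1j. RHP poles (Re>0): 0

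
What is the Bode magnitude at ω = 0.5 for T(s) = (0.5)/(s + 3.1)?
Substitute s = j*0.5: T(j0.5) = 0.157201 - 0.025355j.
|T(j0.5)| = sqrt(Re² + Im²) = 0.1592.
20*log₁₀(0.1592) = -15.96 dB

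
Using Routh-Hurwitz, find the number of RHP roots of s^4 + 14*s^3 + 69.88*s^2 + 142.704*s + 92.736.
Routh array:
s^4: [1, 69.88, 92.736]; s^3: [14, 142.704]; s^2: [59.6869, 92.736]; s^1: [120.952]; s^0: [92.736]
First column: [1, 14, 59.6869, 120.952, 92.736]. Sign changes = RHP roots = 0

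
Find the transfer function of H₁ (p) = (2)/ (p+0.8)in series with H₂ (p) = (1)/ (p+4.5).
Series: H = H₁ · H₂ = (n₁·n₂)/(d₁·d₂).
Num: n₁·n₂ = 2. Den: d₁·d₂ = p^2 + 5.3*p + 3.6.
H(p) = (2)/(p^2 + 5.3*p + 3.6)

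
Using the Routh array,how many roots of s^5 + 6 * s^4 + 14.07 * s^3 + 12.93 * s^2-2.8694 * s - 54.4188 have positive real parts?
Routh array:
s^5: [1, 14.07, -2.8694]; s^4: [6, 12.93, -54.4188]; s^3: [11.915, 6.2004]; s^2: [9.80768, -54.4188]; s^1: [72.3118]; s^0: [-54.4188]
First column: [1, 6, 11.915, 9.80768, 72.3118, -54.4188]. Sign changes = RHP roots = 1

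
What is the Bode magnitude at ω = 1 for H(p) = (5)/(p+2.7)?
Substitute p = j*1: H(j1) = 1.62847 - 0.603136j.
|H(j1)| = sqrt(Re² + Im²) = 1.737.
20*log₁₀(1.737) = 4.79 dB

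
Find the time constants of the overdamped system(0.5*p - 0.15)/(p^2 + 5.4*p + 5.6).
Overdamped: real poles at -4, -1.4. τ = -1/pole → τ₁ = 0.25, τ₂ = 0.7143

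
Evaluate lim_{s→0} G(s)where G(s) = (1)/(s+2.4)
DC gain = G(0) = num(0)/den(0) = 1/2.4 = 0.4167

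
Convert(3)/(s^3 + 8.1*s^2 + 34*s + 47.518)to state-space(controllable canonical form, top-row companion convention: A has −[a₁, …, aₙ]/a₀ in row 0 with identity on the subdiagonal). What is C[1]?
Reachable canonical form: C = numerator coefficients (right-aligned, zero-padded to length n).
num = 3, C = [[0, 0, 3]].
C[1] = 0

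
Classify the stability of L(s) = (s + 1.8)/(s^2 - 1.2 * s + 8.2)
Denominator: s^2 - 1.2*s + 8.2. Poles: 0.6 + 2.8j, 0.6 - 2.8j. Unstable (2 pole(s) in RHP)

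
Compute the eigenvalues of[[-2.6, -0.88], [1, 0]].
Eigenvalues solve det(λI - A) = 0.
Characteristic polynomial: λ^2 + 2.6*λ + 0.88 = 0.
Factor: (λ + 2.2)(λ + 0.4) = 0.
Roots: -0.4, -2.2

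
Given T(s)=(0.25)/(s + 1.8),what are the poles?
Set denominator = 0: s + 1.8 = 0 → Poles: -1.8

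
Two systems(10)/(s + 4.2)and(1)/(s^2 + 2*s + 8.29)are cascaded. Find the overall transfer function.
Series: H = H₁ · H₂ = (n₁·n₂)/(d₁·d₂).
Num: n₁·n₂ = 10. Den: d₁·d₂ = s^3 + 6.2*s^2 + 16.69*s + 34.818.
H(s) = (10)/(s^3 + 6.2*s^2 + 16.69*s + 34.818)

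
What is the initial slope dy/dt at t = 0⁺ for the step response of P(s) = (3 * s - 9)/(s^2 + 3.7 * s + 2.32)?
IVT: y'(0⁺) = lim_{s→∞} s²·Y(s) = lim_{s→∞} s·P(s).
deg(num) = 1, deg(den) = 2, relative degree = 1, so s·P(s) → (leading num)/(leading den) = 3/1 = 3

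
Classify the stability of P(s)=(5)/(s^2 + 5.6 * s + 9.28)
Denominator: s^2 + 5.6*s + 9.28. Poles: -2.8 + 1.2j, -2.8 - 1.2j. Stable (all poles in LHP)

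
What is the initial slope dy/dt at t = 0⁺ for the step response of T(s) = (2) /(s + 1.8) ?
IVT: y'(0⁺) = lim_{s→∞} s²·Y(s) = lim_{s→∞} s·T(s).
deg(num) = 0, deg(den) = 1, relative degree = 1, so s·T(s) → (leading num)/(leading den) = 2/1 = 2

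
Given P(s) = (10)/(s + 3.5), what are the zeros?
Numerator is a nonzero constant (10) → Zeros: none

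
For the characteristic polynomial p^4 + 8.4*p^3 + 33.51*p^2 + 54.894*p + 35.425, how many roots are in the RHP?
p^4 + 8.4*p^3 + 33.51*p^2 + 54.894*p + 35.425 = (p^2 + 5.8*p + 16.25)(p^2 + 2.6*p + 2.18). Poles: -1.3 + 0.7j, -1.3 - 0.7j, -2.9 + 2.8j, -2.9 - 2.8j. RHP poles (Re>0): 0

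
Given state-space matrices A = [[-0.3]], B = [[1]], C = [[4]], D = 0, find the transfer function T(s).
T(s) = C(sI - A)⁻¹B + D.
Characteristic polynomial det(sI - A) = s + 0.3.
Numerator from C·adj(sI-A)·B + D·det(sI-A) = 4.
T(s) = (4)/(s + 0.3)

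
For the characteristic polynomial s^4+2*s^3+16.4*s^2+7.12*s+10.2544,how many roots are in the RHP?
s^4 + 2*s^3 + 16.4*s^2 + 7.12*s + 10.2544 = (s^2 + 1.6*s + 15.08)(s^2 + 0.4*s + 0.68). Poles: -0.2 + 0.8j, -0.2 - 0.8j, -0.8 + 3.8j, -0.8 - 3.8j. RHP poles (Re>0): 0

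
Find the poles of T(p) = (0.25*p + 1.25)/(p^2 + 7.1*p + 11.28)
Set denominator = 0: p^2 + 7.1*p + 11.28 = (p + 2.4)(p + 4.7) = 0 → Poles: -2.4, -4.7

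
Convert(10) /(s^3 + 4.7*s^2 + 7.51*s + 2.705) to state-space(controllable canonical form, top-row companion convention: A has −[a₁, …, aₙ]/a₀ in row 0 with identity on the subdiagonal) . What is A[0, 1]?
Reachable canonical form for den = s^3 + 4.7*s^2 + 7.51*s + 2.705: top row of A = -[a₁,a₂,...,aₙ]/a₀, ones on the subdiagonal, zeros elsewhere.
A = [[-4.7, -7.51, -2.705], [1, 0, 0], [0, 1, 0]].
A[0,1] = -7.51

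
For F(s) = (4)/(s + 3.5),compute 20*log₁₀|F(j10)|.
Substitute s = j*10: F(j10) = 0.124722 - 0.356347j.
|F(j10)| = sqrt(Re² + Im²) = 0.3775.
20*log₁₀(0.3775) = -8.46 dB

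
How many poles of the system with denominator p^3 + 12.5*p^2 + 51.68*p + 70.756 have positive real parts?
p^3 + 12.5*p^2 + 51.68*p + 70.756 = (p + 3.8)(p + 4.9)(p + 3.8). Poles: -3.8, -3.8, -4.9. RHP poles (Re>0): 0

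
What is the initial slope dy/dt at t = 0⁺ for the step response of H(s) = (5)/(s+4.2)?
IVT: y'(0⁺) = lim_{s→∞} s²·Y(s) = lim_{s→∞} s·H(s).
deg(num) = 0, deg(den) = 1, relative degree = 1, so s·H(s) → (leading num)/(leading den) = 5/1 = 5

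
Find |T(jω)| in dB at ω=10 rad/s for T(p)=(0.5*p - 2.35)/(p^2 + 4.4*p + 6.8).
Substitute p = j*10: T(j10) = 0.0413303 - 0.0341359j.
|T(j10)| = sqrt(Re² + Im²) = 0.0536.
20*log₁₀(0.0536) = -25.42 dB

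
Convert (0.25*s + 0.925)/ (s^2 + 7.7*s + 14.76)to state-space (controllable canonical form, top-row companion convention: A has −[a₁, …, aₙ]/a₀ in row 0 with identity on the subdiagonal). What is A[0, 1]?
Reachable canonical form for den = s^2 + 7.7*s + 14.76: top row of A = -[a₁,a₂,...,aₙ]/a₀, ones on the subdiagonal, zeros elsewhere.
A = [[-7.7, -14.76], [1, 0]].
A[0,1] = -14.76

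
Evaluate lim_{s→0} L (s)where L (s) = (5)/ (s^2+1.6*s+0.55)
DC gain = L(0) = num(0)/den(0) = 5/0.55 = 9.091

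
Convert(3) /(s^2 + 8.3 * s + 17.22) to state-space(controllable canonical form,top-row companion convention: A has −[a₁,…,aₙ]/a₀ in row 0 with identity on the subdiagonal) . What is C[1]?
Reachable canonical form: C = numerator coefficients (right-aligned, zero-padded to length n).
num = 3, C = [[0, 3]].
C[1] = 3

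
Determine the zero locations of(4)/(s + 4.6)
Numerator is a nonzero constant (4) → Zeros: none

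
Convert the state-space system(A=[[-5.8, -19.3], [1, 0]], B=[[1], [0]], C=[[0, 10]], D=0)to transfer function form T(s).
T(s) = C(sI - A)⁻¹B + D.
Characteristic polynomial det(sI - A) = s^2 + 5.8*s + 19.3.
Numerator from C·adj(sI-A)·B + D·det(sI-A) = 10.
T(s) = (10)/(s^2 + 5.8*s + 19.3)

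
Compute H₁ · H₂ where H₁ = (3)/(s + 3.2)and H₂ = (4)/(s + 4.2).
Series: H = H₁ · H₂ = (n₁·n₂)/(d₁·d₂).
Num: n₁·n₂ = 12. Den: d₁·d₂ = s^2 + 7.4*s + 13.44.
H(s) = (12)/(s^2 + 7.4*s + 13.44)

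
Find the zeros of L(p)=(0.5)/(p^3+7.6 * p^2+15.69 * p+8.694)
Numerator is a nonzero constant (0.5) → Zeros: none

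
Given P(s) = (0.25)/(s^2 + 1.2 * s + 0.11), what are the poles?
Set denominator = 0: s^2 + 1.2*s + 0.11 = (s + 0.1)(s + 1.1) = 0 → Poles: -0.1, -1.1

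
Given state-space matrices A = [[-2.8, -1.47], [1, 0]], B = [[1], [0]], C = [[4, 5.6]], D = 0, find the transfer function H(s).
H(s) = C(sI - A)⁻¹B + D.
Characteristic polynomial det(sI - A) = s^2 + 2.8*s + 1.47.
Numerator from C·adj(sI-A)·B + D·det(sI-A) = 4*s + 5.6.
H(s) = (4*s + 5.6)/(s^2 + 2.8*s + 1.47)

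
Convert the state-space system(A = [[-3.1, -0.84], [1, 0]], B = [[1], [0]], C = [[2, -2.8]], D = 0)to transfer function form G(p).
G(p) = C(pI - A)⁻¹B + D.
Characteristic polynomial det(pI - A) = p^2 + 3.1*p + 0.84.
Numerator from C·adj(pI-A)·B + D·det(pI-A) = 2*p - 2.8.
G(p) = (2*p - 2.8)/(p^2 + 3.1*p + 0.84)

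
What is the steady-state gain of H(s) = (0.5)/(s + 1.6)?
DC gain = H(0) = num(0)/den(0) = 0.5/1.6 = 0.3125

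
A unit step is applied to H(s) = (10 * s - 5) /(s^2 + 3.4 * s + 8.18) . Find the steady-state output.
FVT: lim_{t→∞} y(t) = lim_{s→0} s*Y(s) where Y(s) = H(s)/s.
= lim_{s→0} H(s) = H(0) = num(0)/den(0) = -5/8.18 = -0.6112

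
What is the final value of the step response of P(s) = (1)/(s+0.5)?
FVT: lim_{t→∞} y(t) = lim_{s→0} s*Y(s) where Y(s) = P(s)/s.
= lim_{s→0} P(s) = P(0) = num(0)/den(0) = 1/0.5 = 2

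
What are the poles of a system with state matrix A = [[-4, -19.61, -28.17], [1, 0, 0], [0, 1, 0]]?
Eigenvalues solve det(λI - A) = 0.
Characteristic polynomial: λ^3 + 4*λ^2 + 19.61*λ + 28.17 = 0.
Factor: (λ + 1.8)(λ^2 + 2.2*λ + 15.65) = 0.
Roots: -1.1 + 3.8j, -1.1 - 3.8j, -1.8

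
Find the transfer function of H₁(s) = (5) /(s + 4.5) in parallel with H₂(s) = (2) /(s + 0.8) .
Parallel: H = H₁ + H₂ = (n₁·d₂ + n₂·d₁)/(d₁·d₂).
n₁·d₂ = 5*s + 4. n₂·d₁ = 2*s + 9. Sum = 7*s + 13. d₁·d₂ = s^2 + 5.3*s + 3.6.
H(s) = (7*s + 13)/(s^2 + 5.3*s + 3.6)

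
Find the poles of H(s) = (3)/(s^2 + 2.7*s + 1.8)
Set denominator = 0: s^2 + 2.7*s + 1.8 = (s + 1.2)(s + 1.5) = 0 → Poles: -1.2, -1.5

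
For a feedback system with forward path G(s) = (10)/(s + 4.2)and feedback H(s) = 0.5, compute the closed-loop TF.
Closed-loop T = G/(1+GH).
Numerator: G_num * H_den = 10.
Denominator: G_den * H_den + G_num * H_num = (s + 4.2) + (5) = s + 9.2.
T(s) = (10)/(s + 9.2)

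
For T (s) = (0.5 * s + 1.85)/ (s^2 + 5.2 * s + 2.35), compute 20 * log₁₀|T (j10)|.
Substitute s = j*10: T(j10) = 0.00648289 - 0.047751j.
|T(j10)| = sqrt(Re² + Im²) = 0.04819.
20*log₁₀(0.04819) = -26.34 dB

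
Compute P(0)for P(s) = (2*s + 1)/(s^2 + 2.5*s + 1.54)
DC gain = P(0) = num(0)/den(0) = 1/1.54 = 0.6494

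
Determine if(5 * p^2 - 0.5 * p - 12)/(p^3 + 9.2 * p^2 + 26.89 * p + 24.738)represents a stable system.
Denominator: p^3 + 9.2*p^2 + 26.89*p + 24.738 = (p + 4.2)(p + 3.1)(p + 1.9). Poles: -1.9, -3.1, -4.2. All Re(p)<0: Yes (stable)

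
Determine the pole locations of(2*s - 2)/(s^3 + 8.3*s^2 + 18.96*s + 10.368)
Set denominator = 0: s^3 + 8.3*s^2 + 18.96*s + 10.368 = (s + 4.8)(s + 0.8)(s + 2.7) = 0 → Poles: -0.8, -2.7, -4.8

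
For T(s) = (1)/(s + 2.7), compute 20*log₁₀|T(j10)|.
Substitute s = j*10: T(j10) = 0.0251654 - 0.0932053j.
|T(j10)| = sqrt(Re² + Im²) = 0.09654.
20*log₁₀(0.09654) = -20.31 dB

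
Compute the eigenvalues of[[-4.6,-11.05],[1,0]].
Eigenvalues solve det(λI - A) = 0.
Characteristic polynomial: λ^2 + 4.6*λ + 11.05 = 0.
Roots: -2.3 + 2.4j, -2.3 - 2.4j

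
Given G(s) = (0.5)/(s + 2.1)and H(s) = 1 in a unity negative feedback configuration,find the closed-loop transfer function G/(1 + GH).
Closed-loop T = G/(1+GH).
Numerator: G_num * H_den = 0.5.
Denominator: G_den * H_den + G_num * H_num = (s + 2.1) + (0.5) = s + 2.6.
T(s) = (0.5)/(s + 2.6)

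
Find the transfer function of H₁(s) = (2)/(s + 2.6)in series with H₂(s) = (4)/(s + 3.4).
Series: H = H₁ · H₂ = (n₁·n₂)/(d₁·d₂).
Num: n₁·n₂ = 8. Den: d₁·d₂ = s^2 + 6*s + 8.84.
H(s) = (8)/(s^2 + 6*s + 8.84)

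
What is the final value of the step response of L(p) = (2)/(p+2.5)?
FVT: lim_{t→∞} y(t) = lim_{p→0} p*Y(p) where Y(p) = L(p)/p.
= lim_{p→0} L(p) = L(0) = num(0)/den(0) = 2/2.5 = 0.8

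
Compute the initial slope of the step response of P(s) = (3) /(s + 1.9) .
IVT: y'(0⁺) = lim_{s→∞} s²·Y(s) = lim_{s→∞} s·P(s).
deg(num) = 0, deg(den) = 1, relative degree = 1, so s·P(s) → (leading num)/(leading den) = 3/1 = 3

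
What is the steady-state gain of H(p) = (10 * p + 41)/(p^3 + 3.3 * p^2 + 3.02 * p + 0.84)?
DC gain = H(0) = num(0)/den(0) = 41/0.84 = 48.81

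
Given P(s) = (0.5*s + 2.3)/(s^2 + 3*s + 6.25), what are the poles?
Set denominator = 0: s^2 + 3*s + 6.25 = 0 → Poles: -1.5 + 2j, -1.5 - 2j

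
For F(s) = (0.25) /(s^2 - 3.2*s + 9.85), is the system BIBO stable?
Denominator: s^2 - 3.2*s + 9.85. Poles: 1.6 + 2.7j, 1.6 - 2.7j. All Re(p)<0: No (unstable)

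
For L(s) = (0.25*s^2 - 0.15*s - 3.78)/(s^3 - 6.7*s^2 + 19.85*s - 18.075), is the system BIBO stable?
Denominator: s^3 - 6.7*s^2 + 19.85*s - 18.075 = (s - 1.5)(s^2 - 5.2*s + 12.05). Poles: 1.5, 2.6 + 2.3j, 2.6 - 2.3j. All Re(p)<0: No (unstable)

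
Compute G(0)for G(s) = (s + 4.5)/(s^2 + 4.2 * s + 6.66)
DC gain = G(0) = num(0)/den(0) = 4.5/6.66 = 0.6757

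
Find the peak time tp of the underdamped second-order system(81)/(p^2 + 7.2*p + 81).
Standard form: ωn²/(p²+2ζωn·p+ωn²) → ωn = 9, ζ = 0.4.
ωd = ωn·√(1-ζ²) = 9·√(1-0.4²) = 8.249.
tp = π/ωd = π/8.249 = 0.3809 s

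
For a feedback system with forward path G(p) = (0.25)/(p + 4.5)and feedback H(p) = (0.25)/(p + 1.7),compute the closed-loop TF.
Closed-loop T = G/(1+GH).
Numerator: G_num * H_den = 0.25*p + 0.425.
Denominator: G_den * H_den + G_num * H_num = (p^2 + 6.2*p + 7.65) + (0.0625) = p^2 + 6.2*p + 7.7125.
T(p) = (0.25*p + 0.425)/(p^2 + 6.2*p + 7.7125)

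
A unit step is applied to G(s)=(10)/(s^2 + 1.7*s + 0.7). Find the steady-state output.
FVT: lim_{t→∞} y(t) = lim_{s→0} s*Y(s) where Y(s) = G(s)/s.
= lim_{s→0} G(s) = G(0) = num(0)/den(0) = 10/0.7 = 14.29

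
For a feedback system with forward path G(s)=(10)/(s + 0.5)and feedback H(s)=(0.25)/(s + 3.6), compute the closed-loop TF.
Closed-loop T = G/(1+GH).
Numerator: G_num * H_den = 10*s + 36.
Denominator: G_den * H_den + G_num * H_num = (s^2 + 4.1*s + 1.8) + (2.5) = s^2 + 4.1*s + 4.3.
T(s) = (10*s + 36)/(s^2 + 4.1*s + 4.3)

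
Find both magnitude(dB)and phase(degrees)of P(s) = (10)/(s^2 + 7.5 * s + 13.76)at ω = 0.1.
Substitute s = j*0.1: P(j0.1) = 0.725115 - 0.0395517j.
|P| = 20*log₁₀(sqrt(Re²+Im²)) = -2.78 dB.
∠P = atan2(Im, Re) = -3.12°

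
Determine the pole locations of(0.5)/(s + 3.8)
Set denominator = 0: s + 3.8 = 0 → Poles: -3.8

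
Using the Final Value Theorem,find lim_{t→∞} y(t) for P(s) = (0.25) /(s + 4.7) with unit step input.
FVT: lim_{t→∞} y(t) = lim_{s→0} s*Y(s) where Y(s) = P(s)/s.
= lim_{s→0} P(s) = P(0) = num(0)/den(0) = 0.25/4.7 = 0.05319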